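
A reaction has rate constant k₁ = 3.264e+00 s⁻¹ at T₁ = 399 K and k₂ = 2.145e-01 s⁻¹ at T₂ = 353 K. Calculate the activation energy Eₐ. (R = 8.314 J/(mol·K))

69.3 kJ/mol

Step 1: Use the two-temperature Arrhenius form: ln(k₂/k₁) = -Eₐ/R × (1/T₂ - 1/T₁)
Step 2: ln(k₂/k₁) = ln(2.145e-01/3.264e+00) = ln(0.0657169) = -2.7224
Step 3: 1/T₂ - 1/T₁ = 1/353 - 1/399 = 3.265955e-04 K⁻¹
Step 4: Eₐ = -R × ln(k₂/k₁) / (1/T₂ - 1/T₁) = -8.314 × -2.7224 / 3.265955e-04
Step 5: Eₐ = 6.9303e+04 J/mol = 69.3 kJ/mol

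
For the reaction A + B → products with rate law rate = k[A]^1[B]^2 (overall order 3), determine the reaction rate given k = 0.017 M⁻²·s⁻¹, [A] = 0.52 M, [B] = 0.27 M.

0.0006444 M/s

Step 1: The rate law is rate = k[A]^1[B]^2, overall order = 1+2 = 3
Step 2: Substitute values: rate = 0.017 × (0.52)^1 × (0.27)^2
Step 3: rate = 0.017 × 0.52 × 0.0729 = 0.000644436 M/s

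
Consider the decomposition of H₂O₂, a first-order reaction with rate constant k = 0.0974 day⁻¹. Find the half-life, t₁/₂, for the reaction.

7.117 day

Step 1: For a first-order reaction, t₁/₂ = ln(2)/k
Step 2: t₁/₂ = ln(2)/0.0974
Step 3: t₁/₂ = 0.6931/0.0974 = 7.117 day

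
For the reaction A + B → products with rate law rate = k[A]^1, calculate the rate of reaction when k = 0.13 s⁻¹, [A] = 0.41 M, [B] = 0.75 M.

0.0533 M/s

Step 1: The rate law is rate = k[A]^1
Step 2: Note that the rate does not depend on [B] (zero order in B).
Step 3: rate = 0.13 × (0.41)^1 = 0.0533 M/s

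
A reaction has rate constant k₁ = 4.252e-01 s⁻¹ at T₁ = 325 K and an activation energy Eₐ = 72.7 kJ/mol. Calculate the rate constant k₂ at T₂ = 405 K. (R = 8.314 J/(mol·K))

8.644e+01 s⁻¹

Step 1: Use the two-temperature Arrhenius form: ln(k₂/k₁) = -Eₐ/R × (1/T₂ - 1/T₁)
Step 2: Convert Eₐ to J/mol: 72.7 kJ/mol = 72700 J/mol
Step 3: 1/T₂ - 1/T₁ = 1/405 - 1/325 = -6.077873e-04 K⁻¹
Step 4: ln(k₂/k₁) = -72700/8.314 × -6.077873e-04 = 5.31467
Step 5: k₂ = k₁ × exp(5.31467) = 4.252e-01 × 2.03297e+02 = 8.644e+01 s⁻¹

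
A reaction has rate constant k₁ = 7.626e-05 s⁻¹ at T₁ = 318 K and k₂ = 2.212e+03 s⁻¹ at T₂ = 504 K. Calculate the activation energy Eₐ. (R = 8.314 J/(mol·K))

123.1 kJ/mol

Step 1: Use the two-temperature Arrhenius form: ln(k₂/k₁) = -Eₐ/R × (1/T₂ - 1/T₁)
Step 2: ln(k₂/k₁) = ln(2.212e+03/7.626e-05) = ln(2.9006e+07) = 17.183
Step 3: 1/T₂ - 1/T₁ = 1/504 - 1/318 = -1.160527e-03 K⁻¹
Step 4: Eₐ = -R × ln(k₂/k₁) / (1/T₂ - 1/T₁) = -8.314 × 17.183 / -1.160527e-03
Step 5: Eₐ = 1.2310e+05 J/mol = 123.1 kJ/mol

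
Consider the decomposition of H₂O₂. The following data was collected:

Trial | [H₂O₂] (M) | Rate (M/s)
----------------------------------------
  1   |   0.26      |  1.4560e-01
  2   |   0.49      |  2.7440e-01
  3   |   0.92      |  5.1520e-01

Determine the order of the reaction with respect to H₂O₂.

first order (1)

Step 1: Compare trials to find order n where rate₂/rate₁ = ([H₂O₂]₂/[H₂O₂]₁)^n
Step 2: rate₂/rate₁ = 2.7440e-01/1.4560e-01 = 1.885
Step 3: [H₂O₂]₂/[H₂O₂]₁ = 0.49/0.26 = 1.885
Step 4: n = ln(1.885)/ln(1.885) = 1.00 ≈ 1
Step 5: The reaction is first order in H₂O₂.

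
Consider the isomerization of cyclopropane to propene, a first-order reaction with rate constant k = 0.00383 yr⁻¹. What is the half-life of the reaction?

181 yr

Step 1: For a first-order reaction, t₁/₂ = ln(2)/k
Step 2: t₁/₂ = ln(2)/0.00383
Step 3: t₁/₂ = 0.6931/0.00383 = 181 yr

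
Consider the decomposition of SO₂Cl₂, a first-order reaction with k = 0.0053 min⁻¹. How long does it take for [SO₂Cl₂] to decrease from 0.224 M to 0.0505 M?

281.1 min

Step 1: For first-order: t = ln([SO₂Cl₂]₀/[SO₂Cl₂])/k
Step 2: t = ln(0.224/0.0505)/0.0053
Step 3: t = ln(4.436)/0.0053
Step 4: t = 1.49/0.0053 = 281.1 min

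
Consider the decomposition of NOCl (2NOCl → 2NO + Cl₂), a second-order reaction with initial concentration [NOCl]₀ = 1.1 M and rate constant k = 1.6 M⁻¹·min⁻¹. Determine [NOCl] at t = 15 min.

0.04015 M

Step 1: For a second-order reaction: 1/[NOCl] = 1/[NOCl]₀ + kt
Step 2: 1/[NOCl] = 1/1.1 + 1.6 × 15
Step 3: 1/[NOCl] = 0.9091 + 24 = 24.91
Step 4: [NOCl] = 1/24.91 = 0.04015 M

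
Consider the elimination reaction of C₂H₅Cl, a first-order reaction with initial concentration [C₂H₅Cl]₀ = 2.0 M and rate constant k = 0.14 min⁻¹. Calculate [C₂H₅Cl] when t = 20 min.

0.1216 M

Step 1: For a first-order reaction: [C₂H₅Cl] = [C₂H₅Cl]₀ × e^(-kt)
Step 2: [C₂H₅Cl] = 2.0 × e^(-0.14 × 20)
Step 3: [C₂H₅Cl] = 2.0 × e^(-2.8)
Step 4: [C₂H₅Cl] = 2.0 × 0.0608101 = 0.1216 M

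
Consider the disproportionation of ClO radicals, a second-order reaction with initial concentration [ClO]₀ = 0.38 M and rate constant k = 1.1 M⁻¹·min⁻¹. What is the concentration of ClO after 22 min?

0.03727 M

Step 1: For a second-order reaction: 1/[ClO] = 1/[ClO]₀ + kt
Step 2: 1/[ClO] = 1/0.38 + 1.1 × 22
Step 3: 1/[ClO] = 2.632 + 24.2 = 26.83
Step 4: [ClO] = 1/26.83 = 0.03727 M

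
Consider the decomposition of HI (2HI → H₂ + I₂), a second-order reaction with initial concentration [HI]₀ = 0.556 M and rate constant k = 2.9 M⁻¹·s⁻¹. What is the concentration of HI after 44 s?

0.007728 M

Step 1: For a second-order reaction: 1/[HI] = 1/[HI]₀ + kt
Step 2: 1/[HI] = 1/0.556 + 2.9 × 44
Step 3: 1/[HI] = 1.799 + 127.6 = 129.4
Step 4: [HI] = 1/129.4 = 0.007728 M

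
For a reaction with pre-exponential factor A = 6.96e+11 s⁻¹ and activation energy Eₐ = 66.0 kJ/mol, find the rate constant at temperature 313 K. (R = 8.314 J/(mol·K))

6.73e+00 s⁻¹

Step 1: Use the Arrhenius equation: k = A × exp(-Eₐ/RT)
Step 2: Convert Eₐ to J/mol: 66.0 kJ/mol = 66000 J/mol
Step 3: Calculate the exponent: -Eₐ/(RT) = -66000/(8.314 × 313) = -25.36236
Step 4: k = 6.96e+11 × exp(-25.36236)
Step 5: k = 6.96e+11 × 9.66645e-12 = 6.7278e+00 s⁻¹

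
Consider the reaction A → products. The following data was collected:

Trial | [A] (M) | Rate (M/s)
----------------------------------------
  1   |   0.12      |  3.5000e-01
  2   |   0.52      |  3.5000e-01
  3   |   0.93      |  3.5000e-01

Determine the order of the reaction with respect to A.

zeroth order (0)

Step 1: Compare trials - when concentration changes, rate stays constant.
Step 2: rate₂/rate₁ = 3.5000e-01/3.5000e-01 = 1
Step 3: [A]₂/[A]₁ = 0.52/0.12 = 4.333
Step 4: Since rate ratio ≈ (conc ratio)^0, the reaction is zeroth order.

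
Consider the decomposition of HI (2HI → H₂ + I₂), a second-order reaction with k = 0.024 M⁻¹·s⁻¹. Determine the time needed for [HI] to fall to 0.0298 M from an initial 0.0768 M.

855.7 s

Step 1: For second-order: t = (1/[HI] - 1/[HI]₀)/k
Step 2: t = (1/0.0298 - 1/0.0768)/0.024
Step 3: t = (33.56 - 13.02)/0.024
Step 4: t = 20.54/0.024 = 855.7 s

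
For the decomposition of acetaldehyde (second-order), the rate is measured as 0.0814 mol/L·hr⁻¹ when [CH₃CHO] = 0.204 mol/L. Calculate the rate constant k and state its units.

1.956 (mol/L)⁻¹·hr⁻¹

Step 1: rate = k[CH₃CHO]^2, so k = rate / [CH₃CHO]^2.
Step 2: k = 0.0814 / (0.204)^2 = 0.0814 / 0.04162.
Step 3: k = 1.956 (mol/L)⁻¹·hr⁻¹.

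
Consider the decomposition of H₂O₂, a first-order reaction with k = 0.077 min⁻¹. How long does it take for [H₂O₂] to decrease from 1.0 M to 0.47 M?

9.805 min

Step 1: For first-order: t = ln([H₂O₂]₀/[H₂O₂])/k
Step 2: t = ln(1.0/0.47)/0.077
Step 3: t = ln(2.128)/0.077
Step 4: t = 0.755/0.077 = 9.805 min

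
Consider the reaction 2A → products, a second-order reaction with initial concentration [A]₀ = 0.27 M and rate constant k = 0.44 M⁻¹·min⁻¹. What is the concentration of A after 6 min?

0.1576 M

Step 1: For a second-order reaction: 1/[A] = 1/[A]₀ + kt
Step 2: 1/[A] = 1/0.27 + 0.44 × 6
Step 3: 1/[A] = 3.704 + 2.64 = 6.344
Step 4: [A] = 1/6.344 = 0.1576 M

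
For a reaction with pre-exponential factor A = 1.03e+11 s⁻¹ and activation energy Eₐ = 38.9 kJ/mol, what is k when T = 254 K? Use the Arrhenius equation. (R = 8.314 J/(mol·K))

1.03e+03 s⁻¹

Step 1: Use the Arrhenius equation: k = A × exp(-Eₐ/RT)
Step 2: Convert Eₐ to J/mol: 38.9 kJ/mol = 38900 J/mol
Step 3: Calculate the exponent: -Eₐ/(RT) = -38900/(8.314 × 254) = -18.42069
Step 4: k = 1.03e+11 × exp(-18.42069)
Step 5: k = 1.03e+11 × 9.99991e-09 = 1.0300e+03 s⁻¹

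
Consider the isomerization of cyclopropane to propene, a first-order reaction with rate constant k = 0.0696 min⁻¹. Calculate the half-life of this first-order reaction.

9.959 min

Step 1: For a first-order reaction, t₁/₂ = ln(2)/k
Step 2: t₁/₂ = ln(2)/0.0696
Step 3: t₁/₂ = 0.6931/0.0696 = 9.959 min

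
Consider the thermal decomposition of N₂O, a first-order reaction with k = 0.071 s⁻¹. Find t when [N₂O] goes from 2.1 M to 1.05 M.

9.763 s

Step 1: For first-order: t = ln([N₂O]₀/[N₂O])/k
Step 2: t = ln(2.1/1.05)/0.071
Step 3: t = ln(2)/0.071
Step 4: t = 0.6931/0.071 = 9.763 s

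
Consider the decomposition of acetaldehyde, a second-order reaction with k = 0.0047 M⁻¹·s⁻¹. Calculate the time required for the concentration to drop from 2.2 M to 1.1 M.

96.71 s

Step 1: For second-order: t = (1/[CH₃CHO] - 1/[CH₃CHO]₀)/k
Step 2: t = (1/1.1 - 1/2.2)/0.0047
Step 3: t = (0.9091 - 0.4545)/0.0047
Step 4: t = 0.4545/0.0047 = 96.71 s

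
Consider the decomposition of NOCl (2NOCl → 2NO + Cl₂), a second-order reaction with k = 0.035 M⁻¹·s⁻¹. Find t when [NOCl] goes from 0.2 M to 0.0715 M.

256.7 s

Step 1: For second-order: t = (1/[NOCl] - 1/[NOCl]₀)/k
Step 2: t = (1/0.0715 - 1/0.2)/0.035
Step 3: t = (13.99 - 5)/0.035
Step 4: t = 8.986/0.035 = 256.7 s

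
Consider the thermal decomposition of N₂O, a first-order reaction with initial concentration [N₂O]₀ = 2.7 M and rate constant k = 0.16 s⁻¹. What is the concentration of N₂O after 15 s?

0.2449 M

Step 1: For a first-order reaction: [N₂O] = [N₂O]₀ × e^(-kt)
Step 2: [N₂O] = 2.7 × e^(-0.16 × 15)
Step 3: [N₂O] = 2.7 × e^(-2.4)
Step 4: [N₂O] = 2.7 × 0.090718 = 0.2449 M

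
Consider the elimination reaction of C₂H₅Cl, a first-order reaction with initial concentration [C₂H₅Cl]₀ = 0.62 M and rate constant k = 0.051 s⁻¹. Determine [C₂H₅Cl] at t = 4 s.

0.5056 M

Step 1: For a first-order reaction: [C₂H₅Cl] = [C₂H₅Cl]₀ × e^(-kt)
Step 2: [C₂H₅Cl] = 0.62 × e^(-0.051 × 4)
Step 3: [C₂H₅Cl] = 0.62 × e^(-0.204)
Step 4: [C₂H₅Cl] = 0.62 × 0.815462 = 0.5056 M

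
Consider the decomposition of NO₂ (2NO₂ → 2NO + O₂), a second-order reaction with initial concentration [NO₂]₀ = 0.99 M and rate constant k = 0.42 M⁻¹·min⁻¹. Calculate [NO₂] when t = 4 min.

0.3717 M

Step 1: For a second-order reaction: 1/[NO₂] = 1/[NO₂]₀ + kt
Step 2: 1/[NO₂] = 1/0.99 + 0.42 × 4
Step 3: 1/[NO₂] = 1.01 + 1.68 = 2.69
Step 4: [NO₂] = 1/2.69 = 0.3717 M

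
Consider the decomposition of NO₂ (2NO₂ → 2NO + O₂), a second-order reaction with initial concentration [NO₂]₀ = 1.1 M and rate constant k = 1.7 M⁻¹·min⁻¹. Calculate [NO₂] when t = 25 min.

0.02304 M

Step 1: For a second-order reaction: 1/[NO₂] = 1/[NO₂]₀ + kt
Step 2: 1/[NO₂] = 1/1.1 + 1.7 × 25
Step 3: 1/[NO₂] = 0.9091 + 42.5 = 43.41
Step 4: [NO₂] = 1/43.41 = 0.02304 M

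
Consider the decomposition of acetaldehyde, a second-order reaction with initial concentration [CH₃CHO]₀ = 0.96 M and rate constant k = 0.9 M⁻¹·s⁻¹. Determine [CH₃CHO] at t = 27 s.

0.03946 M

Step 1: For a second-order reaction: 1/[CH₃CHO] = 1/[CH₃CHO]₀ + kt
Step 2: 1/[CH₃CHO] = 1/0.96 + 0.9 × 27
Step 3: 1/[CH₃CHO] = 1.042 + 24.3 = 25.34
Step 4: [CH₃CHO] = 1/25.34 = 0.03946 M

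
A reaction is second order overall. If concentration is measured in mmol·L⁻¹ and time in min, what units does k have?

(mmol·L⁻¹)⁻¹·min⁻¹

Step 1: For overall order n, rate = k × (concentration)^n.
Step 2: Rate has units mmol·L⁻¹·min⁻¹; concentration term has units (mmol·L⁻¹)^2.
Step 3: k = rate / (concentration)^n, so units of k = (mmol·L⁻¹)^(1-2)·min⁻¹ = (mmol·L⁻¹)⁻¹·min⁻¹.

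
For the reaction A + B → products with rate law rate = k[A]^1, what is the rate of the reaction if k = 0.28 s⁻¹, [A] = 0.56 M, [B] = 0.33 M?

0.1568 M/s

Step 1: The rate law is rate = k[A]^1
Step 2: Note that the rate does not depend on [B] (zero order in B).
Step 3: rate = 0.28 × (0.56)^1 = 0.1568 M/s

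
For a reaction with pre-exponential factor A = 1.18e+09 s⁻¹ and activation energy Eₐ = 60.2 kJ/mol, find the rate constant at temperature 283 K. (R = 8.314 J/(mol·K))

9.12e-03 s⁻¹

Step 1: Use the Arrhenius equation: k = A × exp(-Eₐ/RT)
Step 2: Convert Eₐ to J/mol: 60.2 kJ/mol = 60200 J/mol
Step 3: Calculate the exponent: -Eₐ/(RT) = -60200/(8.314 × 283) = -25.58586
Step 4: k = 1.18e+09 × exp(-25.58586)
Step 5: k = 1.18e+09 × 7.73040e-12 = 9.1219e-03 s⁻¹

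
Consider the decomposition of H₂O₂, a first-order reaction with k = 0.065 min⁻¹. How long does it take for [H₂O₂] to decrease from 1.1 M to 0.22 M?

24.76 min

Step 1: For first-order: t = ln([H₂O₂]₀/[H₂O₂])/k
Step 2: t = ln(1.1/0.22)/0.065
Step 3: t = ln(5)/0.065
Step 4: t = 1.609/0.065 = 24.76 min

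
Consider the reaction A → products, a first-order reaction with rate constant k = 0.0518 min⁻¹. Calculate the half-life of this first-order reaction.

13.38 min

Step 1: For a first-order reaction, t₁/₂ = ln(2)/k
Step 2: t₁/₂ = ln(2)/0.0518
Step 3: t₁/₂ = 0.6931/0.0518 = 13.38 min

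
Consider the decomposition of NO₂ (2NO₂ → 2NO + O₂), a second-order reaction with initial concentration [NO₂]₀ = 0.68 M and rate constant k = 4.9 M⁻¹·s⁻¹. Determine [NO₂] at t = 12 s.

0.01659 M

Step 1: For a second-order reaction: 1/[NO₂] = 1/[NO₂]₀ + kt
Step 2: 1/[NO₂] = 1/0.68 + 4.9 × 12
Step 3: 1/[NO₂] = 1.471 + 58.8 = 60.27
Step 4: [NO₂] = 1/60.27 = 0.01659 M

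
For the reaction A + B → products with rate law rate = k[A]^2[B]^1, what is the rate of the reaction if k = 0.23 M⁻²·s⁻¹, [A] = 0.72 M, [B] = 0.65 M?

0.0775 M/s

Step 1: The rate law is rate = k[A]^2[B]^1
Step 2: Substitute: rate = 0.23 × (0.72)^2 × (0.65)^1
Step 3: rate = 0.23 × 0.5184 × 0.65 = 0.0775008 M/s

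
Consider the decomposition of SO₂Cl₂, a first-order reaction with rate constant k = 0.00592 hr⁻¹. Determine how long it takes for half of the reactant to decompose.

117.1 hr

Step 1: For a first-order reaction, t₁/₂ = ln(2)/k
Step 2: t₁/₂ = ln(2)/0.00592
Step 3: t₁/₂ = 0.6931/0.00592 = 117.1 hr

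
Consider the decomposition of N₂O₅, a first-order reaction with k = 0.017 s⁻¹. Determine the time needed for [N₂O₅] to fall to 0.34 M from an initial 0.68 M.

40.77 s

Step 1: For first-order: t = ln([N₂O₅]₀/[N₂O₅])/k
Step 2: t = ln(0.68/0.34)/0.017
Step 3: t = ln(2)/0.017
Step 4: t = 0.6931/0.017 = 40.77 s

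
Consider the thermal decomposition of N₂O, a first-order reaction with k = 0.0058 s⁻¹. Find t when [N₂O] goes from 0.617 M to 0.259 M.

149.7 s

Step 1: For first-order: t = ln([N₂O]₀/[N₂O])/k
Step 2: t = ln(0.617/0.259)/0.0058
Step 3: t = ln(2.382)/0.0058
Step 4: t = 0.868/0.0058 = 149.7 s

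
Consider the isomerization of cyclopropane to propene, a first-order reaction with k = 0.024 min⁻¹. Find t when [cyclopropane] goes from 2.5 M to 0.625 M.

57.76 min

Step 1: For first-order: t = ln([cyclopropane]₀/[cyclopropane])/k
Step 2: t = ln(2.5/0.625)/0.024
Step 3: t = ln(4)/0.024
Step 4: t = 1.386/0.024 = 57.76 min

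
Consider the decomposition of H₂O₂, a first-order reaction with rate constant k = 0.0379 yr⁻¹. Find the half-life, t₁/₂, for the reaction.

18.29 yr

Step 1: For a first-order reaction, t₁/₂ = ln(2)/k
Step 2: t₁/₂ = ln(2)/0.0379
Step 3: t₁/₂ = 0.6931/0.0379 = 18.29 yr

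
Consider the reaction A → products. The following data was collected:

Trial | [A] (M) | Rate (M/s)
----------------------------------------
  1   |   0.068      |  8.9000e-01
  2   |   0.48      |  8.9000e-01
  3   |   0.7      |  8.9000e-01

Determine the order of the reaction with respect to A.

zeroth order (0)

Step 1: Compare trials - when concentration changes, rate stays constant.
Step 2: rate₂/rate₁ = 8.9000e-01/8.9000e-01 = 1
Step 3: [A]₂/[A]₁ = 0.48/0.068 = 7.059
Step 4: Since rate ratio ≈ (conc ratio)^0, the reaction is zeroth order.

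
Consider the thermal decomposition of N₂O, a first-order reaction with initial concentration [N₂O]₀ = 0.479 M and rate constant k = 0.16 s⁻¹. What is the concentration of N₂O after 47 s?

0.0002597 M

Step 1: For a first-order reaction: [N₂O] = [N₂O]₀ × e^(-kt)
Step 2: [N₂O] = 0.479 × e^(-0.16 × 47)
Step 3: [N₂O] = 0.479 × e^(-7.52)
Step 4: [N₂O] = 0.479 × 0.000542133 = 0.0002597 M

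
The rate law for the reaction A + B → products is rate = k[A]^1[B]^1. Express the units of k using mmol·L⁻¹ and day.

(mmol·L⁻¹)⁻¹·day⁻¹

Step 1: Overall order = 1 + 1 = 2.
Step 2: rate has units mmol·L⁻¹·day⁻¹; [A]^1[B]^1 has units (mmol·L⁻¹)^2.
Step 3: k = rate/([A]^1[B]^1), so units of k = (mmol·L⁻¹)^(1-2)·day⁻¹ = (mmol·L⁻¹)⁻¹·day⁻¹.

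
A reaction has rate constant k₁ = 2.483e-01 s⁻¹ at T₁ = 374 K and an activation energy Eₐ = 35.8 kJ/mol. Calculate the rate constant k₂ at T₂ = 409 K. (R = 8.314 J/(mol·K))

6.651e-01 s⁻¹

Step 1: Use the two-temperature Arrhenius form: ln(k₂/k₁) = -Eₐ/R × (1/T₂ - 1/T₁)
Step 2: Convert Eₐ to J/mol: 35.8 kJ/mol = 35800 J/mol
Step 3: 1/T₂ - 1/T₁ = 1/409 - 1/374 = -2.288090e-04 K⁻¹
Step 4: ln(k₂/k₁) = -35800/8.314 × -2.288090e-04 = 0.98525
Step 5: k₂ = k₁ × exp(0.98525) = 2.483e-01 × 2.67848e+00 = 6.651e-01 s⁻¹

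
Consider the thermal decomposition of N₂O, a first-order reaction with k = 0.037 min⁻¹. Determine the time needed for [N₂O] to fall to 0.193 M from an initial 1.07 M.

46.29 min

Step 1: For first-order: t = ln([N₂O]₀/[N₂O])/k
Step 2: t = ln(1.07/0.193)/0.037
Step 3: t = ln(5.544)/0.037
Step 4: t = 1.713/0.037 = 46.29 min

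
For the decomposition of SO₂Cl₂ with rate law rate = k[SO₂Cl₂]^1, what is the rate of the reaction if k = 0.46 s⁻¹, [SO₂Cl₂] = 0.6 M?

0.276 M/s

Step 1: Identify the rate law: rate = k[SO₂Cl₂]^1
Step 2: Substitute values: rate = 0.46 × (0.6)^1
Step 3: Calculate: rate = 0.46 × 0.6 = 0.276 M/s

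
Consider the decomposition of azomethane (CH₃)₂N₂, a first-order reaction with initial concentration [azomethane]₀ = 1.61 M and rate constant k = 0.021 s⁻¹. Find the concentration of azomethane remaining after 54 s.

0.518 M

Step 1: For a first-order reaction: [azomethane] = [azomethane]₀ × e^(-kt)
Step 2: [azomethane] = 1.61 × e^(-0.021 × 54)
Step 3: [azomethane] = 1.61 × e^(-1.134)
Step 4: [azomethane] = 1.61 × 0.321744 = 0.518 M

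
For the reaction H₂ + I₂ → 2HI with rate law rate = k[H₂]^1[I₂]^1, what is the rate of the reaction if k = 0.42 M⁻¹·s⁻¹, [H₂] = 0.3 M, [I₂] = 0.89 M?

0.1121 M/s

Step 1: The rate law is rate = k[H₂]^1[I₂]^1
Step 2: Substitute: rate = 0.42 × (0.3)^1 × (0.89)^1
Step 3: rate = 0.42 × 0.3 × 0.89 = 0.11214 M/s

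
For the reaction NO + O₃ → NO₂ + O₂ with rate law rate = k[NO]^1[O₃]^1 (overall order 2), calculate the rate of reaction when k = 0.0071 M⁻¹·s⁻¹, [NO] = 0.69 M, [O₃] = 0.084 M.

0.0004115 M/s

Step 1: The rate law is rate = k[NO]^1[O₃]^1, overall order = 1+1 = 2
Step 2: Substitute values: rate = 0.0071 × (0.69)^1 × (0.084)^1
Step 3: rate = 0.0071 × 0.69 × 0.084 = 0.000411516 M/s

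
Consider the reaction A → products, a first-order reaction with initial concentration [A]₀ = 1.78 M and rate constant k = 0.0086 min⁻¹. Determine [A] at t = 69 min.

0.9834 M

Step 1: For a first-order reaction: [A] = [A]₀ × e^(-kt)
Step 2: [A] = 1.78 × e^(-0.0086 × 69)
Step 3: [A] = 1.78 × e^(-0.5934)
Step 4: [A] = 1.78 × 0.552446 = 0.9834 M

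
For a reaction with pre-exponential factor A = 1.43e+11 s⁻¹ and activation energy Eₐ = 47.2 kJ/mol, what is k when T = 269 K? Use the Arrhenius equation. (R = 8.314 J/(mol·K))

9.76e+01 s⁻¹

Step 1: Use the Arrhenius equation: k = A × exp(-Eₐ/RT)
Step 2: Convert Eₐ to J/mol: 47.2 kJ/mol = 47200 J/mol
Step 3: Calculate the exponent: -Eₐ/(RT) = -47200/(8.314 × 269) = -21.10473
Step 4: k = 1.43e+11 × exp(-21.10473)
Step 5: k = 1.43e+11 × 6.82861e-10 = 9.7649e+01 s⁻¹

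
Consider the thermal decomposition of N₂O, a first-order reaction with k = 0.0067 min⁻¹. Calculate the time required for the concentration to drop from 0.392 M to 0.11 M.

189.7 min

Step 1: For first-order: t = ln([N₂O]₀/[N₂O])/k
Step 2: t = ln(0.392/0.11)/0.0067
Step 3: t = ln(3.564)/0.0067
Step 4: t = 1.271/0.0067 = 189.7 min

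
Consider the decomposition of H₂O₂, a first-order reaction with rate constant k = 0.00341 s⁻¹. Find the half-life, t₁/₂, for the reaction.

203.3 s

Step 1: For a first-order reaction, t₁/₂ = ln(2)/k
Step 2: t₁/₂ = ln(2)/0.00341
Step 3: t₁/₂ = 0.6931/0.00341 = 203.3 s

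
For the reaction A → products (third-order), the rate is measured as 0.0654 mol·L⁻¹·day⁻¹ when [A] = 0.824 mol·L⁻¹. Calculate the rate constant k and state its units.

0.1169 (mol·L⁻¹)⁻²·day⁻¹

Step 1: rate = k[A]^3, so k = rate / [A]^3.
Step 2: k = 0.0654 / (0.824)^3 = 0.0654 / 0.5595.
Step 3: k = 0.1169 (mol·L⁻¹)⁻²·day⁻¹.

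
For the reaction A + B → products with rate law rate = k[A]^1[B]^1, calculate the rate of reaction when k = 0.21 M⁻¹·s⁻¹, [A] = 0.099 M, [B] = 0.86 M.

0.01788 M/s

Step 1: The rate law is rate = k[A]^1[B]^1
Step 2: Substitute: rate = 0.21 × (0.099)^1 × (0.86)^1
Step 3: rate = 0.21 × 0.099 × 0.86 = 0.0178794 M/s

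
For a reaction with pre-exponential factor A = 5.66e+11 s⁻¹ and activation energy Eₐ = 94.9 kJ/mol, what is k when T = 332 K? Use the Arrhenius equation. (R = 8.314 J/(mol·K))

6.63e-04 s⁻¹

Step 1: Use the Arrhenius equation: k = A × exp(-Eₐ/RT)
Step 2: Convert Eₐ to J/mol: 94.9 kJ/mol = 94900 J/mol
Step 3: Calculate the exponent: -Eₐ/(RT) = -94900/(8.314 × 332) = -34.38097
Step 4: k = 5.66e+11 × exp(-34.38097)
Step 5: k = 5.66e+11 × 1.17094e-15 = 6.6275e-04 s⁻¹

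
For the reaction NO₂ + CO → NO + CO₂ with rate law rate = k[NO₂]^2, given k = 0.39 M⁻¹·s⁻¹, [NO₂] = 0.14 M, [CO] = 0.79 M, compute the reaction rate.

0.007644 M/s

Step 1: The rate law is rate = k[NO₂]^2
Step 2: Note that the rate does not depend on [CO] (zero order in CO).
Step 3: rate = 0.39 × (0.14)^2 = 0.007644 M/s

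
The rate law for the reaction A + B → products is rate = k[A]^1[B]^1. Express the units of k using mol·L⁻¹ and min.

(mol·L⁻¹)⁻¹·min⁻¹

Step 1: Overall order = 1 + 1 = 2.
Step 2: rate has units mol·L⁻¹·min⁻¹; [A]^1[B]^1 has units (mol·L⁻¹)^2.
Step 3: k = rate/([A]^1[B]^1), so units of k = (mol·L⁻¹)^(1-2)·min⁻¹ = (mol·L⁻¹)⁻¹·min⁻¹.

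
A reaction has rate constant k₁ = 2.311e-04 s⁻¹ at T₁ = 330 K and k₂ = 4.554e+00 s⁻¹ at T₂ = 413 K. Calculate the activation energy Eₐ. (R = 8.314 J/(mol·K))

135.0 kJ/mol

Step 1: Use the two-temperature Arrhenius form: ln(k₂/k₁) = -Eₐ/R × (1/T₂ - 1/T₁)
Step 2: ln(k₂/k₁) = ln(4.554e+00/2.311e-04) = ln(19705.8) = 9.88867
Step 3: 1/T₂ - 1/T₁ = 1/413 - 1/330 = -6.089955e-04 K⁻¹
Step 4: Eₐ = -R × ln(k₂/k₁) / (1/T₂ - 1/T₁) = -8.314 × 9.88867 / -6.089955e-04
Step 5: Eₐ = 1.3500e+05 J/mol = 135.0 kJ/mol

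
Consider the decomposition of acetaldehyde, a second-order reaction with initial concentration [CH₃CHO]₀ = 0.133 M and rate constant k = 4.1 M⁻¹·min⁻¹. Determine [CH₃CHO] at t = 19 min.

0.01171 M

Step 1: For a second-order reaction: 1/[CH₃CHO] = 1/[CH₃CHO]₀ + kt
Step 2: 1/[CH₃CHO] = 1/0.133 + 4.1 × 19
Step 3: 1/[CH₃CHO] = 7.519 + 77.9 = 85.42
Step 4: [CH₃CHO] = 1/85.42 = 0.01171 M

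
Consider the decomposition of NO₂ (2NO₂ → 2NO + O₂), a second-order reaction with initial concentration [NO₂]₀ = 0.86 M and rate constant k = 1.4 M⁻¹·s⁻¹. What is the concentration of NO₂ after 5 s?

0.1225 M

Step 1: For a second-order reaction: 1/[NO₂] = 1/[NO₂]₀ + kt
Step 2: 1/[NO₂] = 1/0.86 + 1.4 × 5
Step 3: 1/[NO₂] = 1.163 + 7 = 8.163
Step 4: [NO₂] = 1/8.163 = 0.1225 M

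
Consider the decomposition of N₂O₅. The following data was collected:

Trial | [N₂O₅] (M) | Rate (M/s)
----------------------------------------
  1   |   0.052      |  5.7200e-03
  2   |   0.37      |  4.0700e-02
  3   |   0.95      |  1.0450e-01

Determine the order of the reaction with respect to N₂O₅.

first order (1)

Step 1: Compare trials to find order n where rate₂/rate₁ = ([N₂O₅]₂/[N₂O₅]₁)^n
Step 2: rate₂/rate₁ = 4.0700e-02/5.7200e-03 = 7.115
Step 3: [N₂O₅]₂/[N₂O₅]₁ = 0.37/0.052 = 7.115
Step 4: n = ln(7.115)/ln(7.115) = 1.00 ≈ 1
Step 5: The reaction is first order in N₂O₅.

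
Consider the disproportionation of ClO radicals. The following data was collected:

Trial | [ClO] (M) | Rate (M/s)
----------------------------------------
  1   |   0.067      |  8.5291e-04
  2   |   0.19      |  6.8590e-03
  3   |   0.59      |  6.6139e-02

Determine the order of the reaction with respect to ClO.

second order (2)

Step 1: Compare trials to find order n where rate₂/rate₁ = ([ClO]₂/[ClO]₁)^n
Step 2: rate₂/rate₁ = 6.8590e-03/8.5291e-04 = 8.042
Step 3: [ClO]₂/[ClO]₁ = 0.19/0.067 = 2.836
Step 4: n = ln(8.042)/ln(2.836) = 2.00 ≈ 2
Step 5: The reaction is second order in ClO.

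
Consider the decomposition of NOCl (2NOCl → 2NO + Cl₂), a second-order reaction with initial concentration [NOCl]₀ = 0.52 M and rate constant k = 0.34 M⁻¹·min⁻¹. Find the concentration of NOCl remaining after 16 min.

0.1358 M

Step 1: For a second-order reaction: 1/[NOCl] = 1/[NOCl]₀ + kt
Step 2: 1/[NOCl] = 1/0.52 + 0.34 × 16
Step 3: 1/[NOCl] = 1.923 + 5.44 = 7.363
Step 4: [NOCl] = 1/7.363 = 0.1358 M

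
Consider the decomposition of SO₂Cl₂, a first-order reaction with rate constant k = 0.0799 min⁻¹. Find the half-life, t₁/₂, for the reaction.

8.675 min

Step 1: For a first-order reaction, t₁/₂ = ln(2)/k
Step 2: t₁/₂ = ln(2)/0.0799
Step 3: t₁/₂ = 0.6931/0.0799 = 8.675 min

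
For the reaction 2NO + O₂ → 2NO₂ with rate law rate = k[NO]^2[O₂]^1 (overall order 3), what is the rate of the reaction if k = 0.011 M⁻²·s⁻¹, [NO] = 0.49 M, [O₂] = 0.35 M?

0.0009244 M/s

Step 1: The rate law is rate = k[NO]^2[O₂]^1, overall order = 2+1 = 3
Step 2: Substitute values: rate = 0.011 × (0.49)^2 × (0.35)^1
Step 3: rate = 0.011 × 0.2401 × 0.35 = 0.000924385 M/s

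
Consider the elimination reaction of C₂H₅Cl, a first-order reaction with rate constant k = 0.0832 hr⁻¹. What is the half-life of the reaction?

8.331 hr

Step 1: For a first-order reaction, t₁/₂ = ln(2)/k
Step 2: t₁/₂ = ln(2)/0.0832
Step 3: t₁/₂ = 0.6931/0.0832 = 8.331 hr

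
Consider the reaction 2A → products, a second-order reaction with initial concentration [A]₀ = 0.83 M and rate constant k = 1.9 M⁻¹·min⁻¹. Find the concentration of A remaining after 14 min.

0.03596 M

Step 1: For a second-order reaction: 1/[A] = 1/[A]₀ + kt
Step 2: 1/[A] = 1/0.83 + 1.9 × 14
Step 3: 1/[A] = 1.205 + 26.6 = 27.8
Step 4: [A] = 1/27.8 = 0.03596 M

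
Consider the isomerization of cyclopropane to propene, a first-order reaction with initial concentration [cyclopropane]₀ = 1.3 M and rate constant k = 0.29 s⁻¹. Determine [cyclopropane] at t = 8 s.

0.1278 M

Step 1: For a first-order reaction: [cyclopropane] = [cyclopropane]₀ × e^(-kt)
Step 2: [cyclopropane] = 1.3 × e^(-0.29 × 8)
Step 3: [cyclopropane] = 1.3 × e^(-2.32)
Step 4: [cyclopropane] = 1.3 × 0.0982736 = 0.1278 M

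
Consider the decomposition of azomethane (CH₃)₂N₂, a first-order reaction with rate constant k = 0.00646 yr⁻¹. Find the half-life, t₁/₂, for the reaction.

107.3 yr

Step 1: For a first-order reaction, t₁/₂ = ln(2)/k
Step 2: t₁/₂ = ln(2)/0.00646
Step 3: t₁/₂ = 0.6931/0.00646 = 107.3 yr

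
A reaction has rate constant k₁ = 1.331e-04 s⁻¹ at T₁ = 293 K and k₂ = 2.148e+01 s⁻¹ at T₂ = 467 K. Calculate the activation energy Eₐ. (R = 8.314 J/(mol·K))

78.4 kJ/mol

Step 1: Use the two-temperature Arrhenius form: ln(k₂/k₁) = -Eₐ/R × (1/T₂ - 1/T₁)
Step 2: ln(k₂/k₁) = ln(2.148e+01/1.331e-04) = ln(161382) = 11.9915
Step 3: 1/T₂ - 1/T₁ = 1/467 - 1/293 = -1.271642e-03 K⁻¹
Step 4: Eₐ = -R × ln(k₂/k₁) / (1/T₂ - 1/T₁) = -8.314 × 11.9915 / -1.271642e-03
Step 5: Eₐ = 7.8401e+04 J/mol = 78.4 kJ/mol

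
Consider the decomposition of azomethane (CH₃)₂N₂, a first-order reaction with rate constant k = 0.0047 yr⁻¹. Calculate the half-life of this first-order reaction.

147.5 yr

Step 1: For a first-order reaction, t₁/₂ = ln(2)/k
Step 2: t₁/₂ = ln(2)/0.0047
Step 3: t₁/₂ = 0.6931/0.0047 = 147.5 yr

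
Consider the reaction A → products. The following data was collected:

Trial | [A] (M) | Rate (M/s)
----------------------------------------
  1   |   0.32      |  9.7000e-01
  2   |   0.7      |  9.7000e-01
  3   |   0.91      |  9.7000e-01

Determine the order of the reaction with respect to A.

zeroth order (0)

Step 1: Compare trials - when concentration changes, rate stays constant.
Step 2: rate₂/rate₁ = 9.7000e-01/9.7000e-01 = 1
Step 3: [A]₂/[A]₁ = 0.7/0.32 = 2.188
Step 4: Since rate ratio ≈ (conc ratio)^0, the reaction is zeroth order.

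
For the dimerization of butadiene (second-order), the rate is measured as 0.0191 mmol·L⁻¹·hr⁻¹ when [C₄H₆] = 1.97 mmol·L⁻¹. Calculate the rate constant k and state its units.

0.004922 (mmol·L⁻¹)⁻¹·hr⁻¹

Step 1: rate = k[C₄H₆]^2, so k = rate / [C₄H₆]^2.
Step 2: k = 0.0191 / (1.97)^2 = 0.0191 / 3.881.
Step 3: k = 0.004922 (mmol·L⁻¹)⁻¹·hr⁻¹.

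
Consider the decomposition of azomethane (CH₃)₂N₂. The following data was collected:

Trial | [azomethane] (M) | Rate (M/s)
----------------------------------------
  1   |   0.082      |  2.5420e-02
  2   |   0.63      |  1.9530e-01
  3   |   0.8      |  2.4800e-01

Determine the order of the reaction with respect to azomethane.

first order (1)

Step 1: Compare trials to find order n where rate₂/rate₁ = ([azomethane]₂/[azomethane]₁)^n
Step 2: rate₂/rate₁ = 1.9530e-01/2.5420e-02 = 7.683
Step 3: [azomethane]₂/[azomethane]₁ = 0.63/0.082 = 7.683
Step 4: n = ln(7.683)/ln(7.683) = 1.00 ≈ 1
Step 5: The reaction is first order in azomethane.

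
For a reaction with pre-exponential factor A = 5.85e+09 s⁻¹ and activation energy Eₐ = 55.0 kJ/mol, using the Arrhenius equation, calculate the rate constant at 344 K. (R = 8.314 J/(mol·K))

2.60e+01 s⁻¹

Step 1: Use the Arrhenius equation: k = A × exp(-Eₐ/RT)
Step 2: Convert Eₐ to J/mol: 55.0 kJ/mol = 55000 J/mol
Step 3: Calculate the exponent: -Eₐ/(RT) = -55000/(8.314 × 344) = -19.23066
Step 4: k = 5.85e+09 × exp(-19.23066)
Step 5: k = 5.85e+09 × 4.44867e-09 = 2.6025e+01 s⁻¹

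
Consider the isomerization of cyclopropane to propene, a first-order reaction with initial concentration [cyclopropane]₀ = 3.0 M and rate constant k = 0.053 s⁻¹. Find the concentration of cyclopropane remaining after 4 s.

2.427 M

Step 1: For a first-order reaction: [cyclopropane] = [cyclopropane]₀ × e^(-kt)
Step 2: [cyclopropane] = 3.0 × e^(-0.053 × 4)
Step 3: [cyclopropane] = 3.0 × e^(-0.212)
Step 4: [cyclopropane] = 3.0 × 0.808965 = 2.427 M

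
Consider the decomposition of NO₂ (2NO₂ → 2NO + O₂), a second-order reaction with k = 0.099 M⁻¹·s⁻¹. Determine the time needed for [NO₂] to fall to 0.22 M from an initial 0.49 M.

25.3 s

Step 1: For second-order: t = (1/[NO₂] - 1/[NO₂]₀)/k
Step 2: t = (1/0.22 - 1/0.49)/0.099
Step 3: t = (4.545 - 2.041)/0.099
Step 4: t = 2.505/0.099 = 25.3 s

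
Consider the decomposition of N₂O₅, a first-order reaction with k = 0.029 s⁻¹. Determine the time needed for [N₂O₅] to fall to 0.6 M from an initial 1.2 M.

23.9 s

Step 1: For first-order: t = ln([N₂O₅]₀/[N₂O₅])/k
Step 2: t = ln(1.2/0.6)/0.029
Step 3: t = ln(2)/0.029
Step 4: t = 0.6931/0.029 = 23.9 s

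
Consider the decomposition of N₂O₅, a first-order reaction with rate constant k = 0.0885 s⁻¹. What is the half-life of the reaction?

7.832 s

Step 1: For a first-order reaction, t₁/₂ = ln(2)/k
Step 2: t₁/₂ = ln(2)/0.0885
Step 3: t₁/₂ = 0.6931/0.0885 = 7.832 s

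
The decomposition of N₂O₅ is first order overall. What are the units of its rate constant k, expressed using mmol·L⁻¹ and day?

day⁻¹

Step 1: For overall order n, rate = k × (concentration)^n.
Step 2: Rate has units mmol·L⁻¹·day⁻¹; concentration term has units (mmol·L⁻¹)^1.
Step 3: k = rate / (concentration)^n, so units of k = (mmol·L⁻¹)^(1-1)·day⁻¹ = day⁻¹.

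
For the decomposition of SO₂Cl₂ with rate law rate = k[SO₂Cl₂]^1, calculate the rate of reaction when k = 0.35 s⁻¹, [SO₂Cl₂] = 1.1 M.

0.385 M/s

Step 1: Identify the rate law: rate = k[SO₂Cl₂]^1
Step 2: Substitute values: rate = 0.35 × (1.1)^1
Step 3: Calculate: rate = 0.35 × 1.1 = 0.385 M/s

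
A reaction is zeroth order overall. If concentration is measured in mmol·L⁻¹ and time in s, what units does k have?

mmol·L⁻¹·s⁻¹

Step 1: For overall order n, rate = k × (concentration)^n.
Step 2: Rate has units mmol·L⁻¹·s⁻¹; concentration term has units (mmol·L⁻¹)^0.
Step 3: k = rate / (concentration)^n, so units of k = (mmol·L⁻¹)^(1-0)·s⁻¹ = mmol·L⁻¹·s⁻¹.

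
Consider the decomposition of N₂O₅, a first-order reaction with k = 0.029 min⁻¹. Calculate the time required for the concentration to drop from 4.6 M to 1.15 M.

47.8 min

Step 1: For first-order: t = ln([N₂O₅]₀/[N₂O₅])/k
Step 2: t = ln(4.6/1.15)/0.029
Step 3: t = ln(4)/0.029
Step 4: t = 1.386/0.029 = 47.8 min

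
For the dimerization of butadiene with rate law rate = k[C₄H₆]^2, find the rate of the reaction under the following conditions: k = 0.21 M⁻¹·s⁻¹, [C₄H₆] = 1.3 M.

0.3549 M/s

Step 1: Identify the rate law: rate = k[C₄H₆]^2
Step 2: Substitute values: rate = 0.21 × (1.3)^2
Step 3: Calculate: rate = 0.21 × 1.69 = 0.3549 M/s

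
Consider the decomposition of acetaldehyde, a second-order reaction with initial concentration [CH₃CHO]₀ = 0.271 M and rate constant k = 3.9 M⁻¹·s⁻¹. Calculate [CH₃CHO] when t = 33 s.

0.007553 M

Step 1: For a second-order reaction: 1/[CH₃CHO] = 1/[CH₃CHO]₀ + kt
Step 2: 1/[CH₃CHO] = 1/0.271 + 3.9 × 33
Step 3: 1/[CH₃CHO] = 3.69 + 128.7 = 132.4
Step 4: [CH₃CHO] = 1/132.4 = 0.007553 M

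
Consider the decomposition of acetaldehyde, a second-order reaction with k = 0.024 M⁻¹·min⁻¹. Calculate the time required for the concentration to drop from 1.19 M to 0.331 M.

90.87 min

Step 1: For second-order: t = (1/[CH₃CHO] - 1/[CH₃CHO]₀)/k
Step 2: t = (1/0.331 - 1/1.19)/0.024
Step 3: t = (3.021 - 0.8403)/0.024
Step 4: t = 2.181/0.024 = 90.87 min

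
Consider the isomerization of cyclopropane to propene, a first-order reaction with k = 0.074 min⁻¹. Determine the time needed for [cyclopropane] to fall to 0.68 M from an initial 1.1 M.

6.5 min

Step 1: For first-order: t = ln([cyclopropane]₀/[cyclopropane])/k
Step 2: t = ln(1.1/0.68)/0.074
Step 3: t = ln(1.618)/0.074
Step 4: t = 0.481/0.074 = 6.5 min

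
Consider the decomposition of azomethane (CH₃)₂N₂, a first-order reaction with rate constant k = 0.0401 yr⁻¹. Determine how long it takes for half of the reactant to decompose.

17.29 yr

Step 1: For a first-order reaction, t₁/₂ = ln(2)/k
Step 2: t₁/₂ = ln(2)/0.0401
Step 3: t₁/₂ = 0.6931/0.0401 = 17.29 yr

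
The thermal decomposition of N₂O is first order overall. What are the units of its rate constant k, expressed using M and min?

min⁻¹

Step 1: For overall order n, rate = k × (concentration)^n.
Step 2: Rate has units M·min⁻¹; concentration term has units M^1.
Step 3: k = rate / (concentration)^n, so units of k = M^(1-1)·min⁻¹ = min⁻¹.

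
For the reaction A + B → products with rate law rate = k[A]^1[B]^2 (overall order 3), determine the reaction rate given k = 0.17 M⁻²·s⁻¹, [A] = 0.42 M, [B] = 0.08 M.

0.000457 M/s

Step 1: The rate law is rate = k[A]^1[B]^2, overall order = 1+2 = 3
Step 2: Substitute values: rate = 0.17 × (0.42)^1 × (0.08)^2
Step 3: rate = 0.17 × 0.42 × 0.0064 = 0.00045696 M/s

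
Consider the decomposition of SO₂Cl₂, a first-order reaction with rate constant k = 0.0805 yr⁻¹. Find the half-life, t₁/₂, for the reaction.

8.611 yr

Step 1: For a first-order reaction, t₁/₂ = ln(2)/k
Step 2: t₁/₂ = ln(2)/0.0805
Step 3: t₁/₂ = 0.6931/0.0805 = 8.611 yr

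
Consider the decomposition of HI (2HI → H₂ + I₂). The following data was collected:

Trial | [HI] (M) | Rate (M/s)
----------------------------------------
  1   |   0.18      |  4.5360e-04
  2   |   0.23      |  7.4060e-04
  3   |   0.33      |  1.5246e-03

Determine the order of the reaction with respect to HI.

second order (2)

Step 1: Compare trials to find order n where rate₂/rate₁ = ([HI]₂/[HI]₁)^n
Step 2: rate₂/rate₁ = 7.4060e-04/4.5360e-04 = 1.633
Step 3: [HI]₂/[HI]₁ = 0.23/0.18 = 1.278
Step 4: n = ln(1.633)/ln(1.278) = 2.00 ≈ 2
Step 5: The reaction is second order in HI.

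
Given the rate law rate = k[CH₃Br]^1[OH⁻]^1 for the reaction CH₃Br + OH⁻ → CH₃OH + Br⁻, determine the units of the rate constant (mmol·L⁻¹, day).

(mmol·L⁻¹)⁻¹·day⁻¹

Step 1: Overall order = 1 + 1 = 2.
Step 2: rate has units mmol·L⁻¹·day⁻¹; [CH₃Br]^1[OH⁻]^1 has units (mmol·L⁻¹)^2.
Step 3: k = rate/([CH₃Br]^1[OH⁻]^1), so units of k = (mmol·L⁻¹)^(1-2)·day⁻¹ = (mmol·L⁻¹)⁻¹·day⁻¹.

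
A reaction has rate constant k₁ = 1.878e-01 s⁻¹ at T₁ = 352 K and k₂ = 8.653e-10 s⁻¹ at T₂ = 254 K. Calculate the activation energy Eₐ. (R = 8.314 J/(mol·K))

145.6 kJ/mol

Step 1: Use the two-temperature Arrhenius form: ln(k₂/k₁) = -Eₐ/R × (1/T₂ - 1/T₁)
Step 2: ln(k₂/k₁) = ln(8.653e-10/1.878e-01) = ln(4.60756e-09) = -19.1956
Step 3: 1/T₂ - 1/T₁ = 1/254 - 1/352 = 1.096099e-03 K⁻¹
Step 4: Eₐ = -R × ln(k₂/k₁) / (1/T₂ - 1/T₁) = -8.314 × -19.1956 / 1.096099e-03
Step 5: Eₐ = 1.4560e+05 J/mol = 145.6 kJ/mol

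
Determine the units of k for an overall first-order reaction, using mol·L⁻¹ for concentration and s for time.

s⁻¹

Step 1: For overall order n, rate = k × (concentration)^n.
Step 2: Rate has units mol·L⁻¹·s⁻¹; concentration term has units (mol·L⁻¹)^1.
Step 3: k = rate / (concentration)^n, so units of k = (mol·L⁻¹)^(1-1)·s⁻¹ = s⁻¹.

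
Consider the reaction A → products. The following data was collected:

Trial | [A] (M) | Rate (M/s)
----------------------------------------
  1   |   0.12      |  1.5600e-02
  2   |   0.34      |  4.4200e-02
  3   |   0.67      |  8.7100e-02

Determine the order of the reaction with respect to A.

first order (1)

Step 1: Compare trials to find order n where rate₂/rate₁ = ([A]₂/[A]₁)^n
Step 2: rate₂/rate₁ = 4.4200e-02/1.5600e-02 = 2.833
Step 3: [A]₂/[A]₁ = 0.34/0.12 = 2.833
Step 4: n = ln(2.833)/ln(2.833) = 1.00 ≈ 1
Step 5: The reaction is first order in A.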